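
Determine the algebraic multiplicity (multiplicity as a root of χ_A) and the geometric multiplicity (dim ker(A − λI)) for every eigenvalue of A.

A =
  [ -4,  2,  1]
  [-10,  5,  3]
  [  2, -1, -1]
λ = 0: alg = 3, geom = 1

Step 1 — factor the characteristic polynomial to read off the algebraic multiplicities:
  χ_A(x) = x^3

Step 2 — compute geometric multiplicities via the rank-nullity identity g(λ) = n − rank(A − λI):
  rank(A − (0)·I) = 2, so dim ker(A − (0)·I) = n − 2 = 1

Summary:
  λ = 0: algebraic multiplicity = 3, geometric multiplicity = 1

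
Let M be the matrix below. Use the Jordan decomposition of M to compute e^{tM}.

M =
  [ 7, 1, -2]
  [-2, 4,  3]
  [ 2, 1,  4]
e^{tM} =
  [-t^2*exp(5*t) + 2*t*exp(5*t) + exp(5*t), -t^2*exp(5*t)/2 + t*exp(5*t), t^2*exp(5*t)/2 - 2*t*exp(5*t)]
  [2*t^2*exp(5*t) - 2*t*exp(5*t), t^2*exp(5*t) - t*exp(5*t) + exp(5*t), -t^2*exp(5*t) + 3*t*exp(5*t)]
  [2*t*exp(5*t), t*exp(5*t), -t*exp(5*t) + exp(5*t)]

Strategy: write M = P · J · P⁻¹ where J is a Jordan canonical form, so e^{tM} = P · e^{tJ} · P⁻¹, and e^{tJ} can be computed block-by-block.

M has Jordan form
J =
  [5, 1, 0]
  [0, 5, 1]
  [0, 0, 5]
(up to reordering of blocks).

Per-block formulas:
  For a 3×3 Jordan block J_3(5): exp(t · J_3(5)) = e^(5t)·(I + t·N + (t^2/2)·N^2), where N is the 3×3 nilpotent shift.

After assembling e^{tJ} and conjugating by P, we get:

e^{tM} =
  [-t^2*exp(5*t) + 2*t*exp(5*t) + exp(5*t), -t^2*exp(5*t)/2 + t*exp(5*t), t^2*exp(5*t)/2 - 2*t*exp(5*t)]
  [2*t^2*exp(5*t) - 2*t*exp(5*t), t^2*exp(5*t) - t*exp(5*t) + exp(5*t), -t^2*exp(5*t) + 3*t*exp(5*t)]
  [2*t*exp(5*t), t*exp(5*t), -t*exp(5*t) + exp(5*t)]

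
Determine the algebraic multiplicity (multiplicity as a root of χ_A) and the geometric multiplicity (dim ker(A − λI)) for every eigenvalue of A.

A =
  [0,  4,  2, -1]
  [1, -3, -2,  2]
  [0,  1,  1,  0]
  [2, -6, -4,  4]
λ = 0: alg = 2, geom = 1; λ = 1: alg = 2, geom = 1

Step 1 — factor the characteristic polynomial to read off the algebraic multiplicities:
  χ_A(x) = x^2*(x - 1)^2

Step 2 — compute geometric multiplicities via the rank-nullity identity g(λ) = n − rank(A − λI):
  rank(A − (0)·I) = 3, so dim ker(A − (0)·I) = n − 3 = 1
  rank(A − (1)·I) = 3, so dim ker(A − (1)·I) = n − 3 = 1

Summary:
  λ = 0: algebraic multiplicity = 2, geometric multiplicity = 1
  λ = 1: algebraic multiplicity = 2, geometric multiplicity = 1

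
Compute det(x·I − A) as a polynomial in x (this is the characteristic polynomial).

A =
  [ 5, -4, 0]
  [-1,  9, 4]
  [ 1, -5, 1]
x^3 - 15*x^2 + 75*x - 125

Expanding det(x·I − A) (e.g. by cofactor expansion or by noting that A is similar to its Jordan form J, which has the same characteristic polynomial as A) gives
  χ_A(x) = x^3 - 15*x^2 + 75*x - 125
which factors as (x - 5)^3. The eigenvalues (with algebraic multiplicities) are λ = 5 with multiplicity 3.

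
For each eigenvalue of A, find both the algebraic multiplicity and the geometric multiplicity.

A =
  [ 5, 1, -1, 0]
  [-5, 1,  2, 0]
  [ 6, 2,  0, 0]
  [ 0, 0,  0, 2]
λ = 2: alg = 4, geom = 2

Step 1 — factor the characteristic polynomial to read off the algebraic multiplicities:
  χ_A(x) = (x - 2)^4

Step 2 — compute geometric multiplicities via the rank-nullity identity g(λ) = n − rank(A − λI):
  rank(A − (2)·I) = 2, so dim ker(A − (2)·I) = n − 2 = 2

Summary:
  λ = 2: algebraic multiplicity = 4, geometric multiplicity = 2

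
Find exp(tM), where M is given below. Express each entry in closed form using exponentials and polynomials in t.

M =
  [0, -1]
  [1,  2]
e^{tM} =
  [-t*exp(t) + exp(t), -t*exp(t)]
  [t*exp(t), t*exp(t) + exp(t)]

Strategy: write M = P · J · P⁻¹ where J is a Jordan canonical form, so e^{tM} = P · e^{tJ} · P⁻¹, and e^{tJ} can be computed block-by-block.

M has Jordan form
J =
  [1, 1]
  [0, 1]
(up to reordering of blocks).

Per-block formulas:
  For a 2×2 Jordan block J_2(1): exp(t · J_2(1)) = e^(1t)·(I + t·N), where N is the 2×2 nilpotent shift.

After assembling e^{tJ} and conjugating by P, we get:

e^{tM} =
  [-t*exp(t) + exp(t), -t*exp(t)]
  [t*exp(t), t*exp(t) + exp(t)]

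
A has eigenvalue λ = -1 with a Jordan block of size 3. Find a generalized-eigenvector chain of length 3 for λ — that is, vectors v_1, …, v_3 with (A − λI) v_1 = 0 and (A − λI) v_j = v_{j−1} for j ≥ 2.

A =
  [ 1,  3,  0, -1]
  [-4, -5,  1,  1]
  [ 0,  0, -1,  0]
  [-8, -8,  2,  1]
A Jordan chain for λ = -1 of length 3:
v_1 = (2, -4, 0, -8)ᵀ
v_2 = (3, -4, 0, -8)ᵀ
v_3 = (0, 1, 0, 0)ᵀ

Let N = A − (-1)·I. We want v_3 with N^3 v_3 = 0 but N^2 v_3 ≠ 0; then v_{j-1} := N · v_j for j = 3, …, 2.

Pick v_3 = (0, 1, 0, 0)ᵀ.
Then v_2 = N · v_3 = (3, -4, 0, -8)ᵀ.
Then v_1 = N · v_2 = (2, -4, 0, -8)ᵀ.

Sanity check: (A − (-1)·I) v_1 = (0, 0, 0, 0)ᵀ = 0. ✓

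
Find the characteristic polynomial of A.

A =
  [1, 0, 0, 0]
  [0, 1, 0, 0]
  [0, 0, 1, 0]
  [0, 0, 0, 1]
x^4 - 4*x^3 + 6*x^2 - 4*x + 1

Expanding det(x·I − A) (e.g. by cofactor expansion or by noting that A is similar to its Jordan form J, which has the same characteristic polynomial as A) gives
  χ_A(x) = x^4 - 4*x^3 + 6*x^2 - 4*x + 1
which factors as (x - 1)^4. The eigenvalues (with algebraic multiplicities) are λ = 1 with multiplicity 4.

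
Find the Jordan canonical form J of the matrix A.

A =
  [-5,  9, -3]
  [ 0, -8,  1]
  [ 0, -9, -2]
J_2(-5) ⊕ J_1(-5)

The characteristic polynomial is
  det(x·I − A) = x^3 + 15*x^2 + 75*x + 125 = (x + 5)^3

Eigenvalues and multiplicities (the geometric multiplicity of λ is n − rank(A − λI), which equals the number of Jordan blocks for λ):
  λ = -5: algebraic multiplicity = 3, geometric multiplicity = 2

Determining the block sizes for each eigenvalue:
  λ = -5: 2 blocks summing to 3 forces exactly one block of size 2 and the rest size 1 → block sizes [2, 1]

Assembling the blocks gives a Jordan form
J =
  [-5,  1,  0]
  [ 0, -5,  0]
  [ 0,  0, -5]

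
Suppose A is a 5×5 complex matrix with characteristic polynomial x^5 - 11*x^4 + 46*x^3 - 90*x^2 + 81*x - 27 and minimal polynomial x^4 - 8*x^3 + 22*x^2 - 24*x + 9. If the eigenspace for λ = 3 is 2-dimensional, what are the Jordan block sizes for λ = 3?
Block sizes for λ = 3: [2, 1]

Step 1 — from the characteristic polynomial, algebraic multiplicity of λ = 3 is 3. From dim ker(A − (3)·I) = 2, there are exactly 2 Jordan blocks for λ = 3.
Step 2 — from the minimal polynomial, the factor (x − 3)^2 tells us the largest block for λ = 3 has size 2.
Step 3 — with total size 3, 2 blocks, and largest block 2, the block sizes (in nonincreasing order) are [2, 1].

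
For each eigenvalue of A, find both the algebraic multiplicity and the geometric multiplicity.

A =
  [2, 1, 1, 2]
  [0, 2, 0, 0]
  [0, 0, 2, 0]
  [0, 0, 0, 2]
λ = 2: alg = 4, geom = 3

Step 1 — factor the characteristic polynomial to read off the algebraic multiplicities:
  χ_A(x) = (x - 2)^4

Step 2 — compute geometric multiplicities via the rank-nullity identity g(λ) = n − rank(A − λI):
  rank(A − (2)·I) = 1, so dim ker(A − (2)·I) = n − 1 = 3

Summary:
  λ = 2: algebraic multiplicity = 4, geometric multiplicity = 3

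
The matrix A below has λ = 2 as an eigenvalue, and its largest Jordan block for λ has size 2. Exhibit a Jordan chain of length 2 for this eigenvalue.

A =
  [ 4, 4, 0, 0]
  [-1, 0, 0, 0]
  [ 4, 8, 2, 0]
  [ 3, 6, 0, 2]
A Jordan chain for λ = 2 of length 2:
v_1 = (2, -1, 4, 3)ᵀ
v_2 = (1, 0, 0, 0)ᵀ

Let N = A − (2)·I. We want v_2 with N^2 v_2 = 0 but N^1 v_2 ≠ 0; then v_{j-1} := N · v_j for j = 2, …, 2.

Pick v_2 = (1, 0, 0, 0)ᵀ.
Then v_1 = N · v_2 = (2, -1, 4, 3)ᵀ.

Sanity check: (A − (2)·I) v_1 = (0, 0, 0, 0)ᵀ = 0. ✓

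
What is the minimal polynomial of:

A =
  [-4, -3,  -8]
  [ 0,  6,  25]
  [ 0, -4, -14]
x^3 + 12*x^2 + 48*x + 64

The characteristic polynomial is χ_A(x) = (x + 4)^3, so the eigenvalues are known. The minimal polynomial is
  m_A(x) = Π_λ (x − λ)^{k_λ}
where k_λ is the size of the *largest* Jordan block for λ (equivalently, the smallest k with (A − λI)^k v = 0 for every generalised eigenvector v of λ).

  λ = -4: largest Jordan block has size 3, contributing (x + 4)^3

So m_A(x) = (x + 4)^3 = x^3 + 12*x^2 + 48*x + 64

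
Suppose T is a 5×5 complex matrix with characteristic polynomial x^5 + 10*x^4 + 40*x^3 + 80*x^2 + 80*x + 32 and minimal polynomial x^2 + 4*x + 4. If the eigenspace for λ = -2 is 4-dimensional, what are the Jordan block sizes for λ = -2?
Block sizes for λ = -2: [2, 1, 1, 1]

Step 1 — from the characteristic polynomial, algebraic multiplicity of λ = -2 is 5. From dim ker(T − (-2)·I) = 4, there are exactly 4 Jordan blocks for λ = -2.
Step 2 — from the minimal polynomial, the factor (x + 2)^2 tells us the largest block for λ = -2 has size 2.
Step 3 — with total size 5, 4 blocks, and largest block 2, the block sizes (in nonincreasing order) are [2, 1, 1, 1].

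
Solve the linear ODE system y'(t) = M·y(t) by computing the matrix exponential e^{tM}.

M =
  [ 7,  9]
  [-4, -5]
e^{tM} =
  [6*t*exp(t) + exp(t), 9*t*exp(t)]
  [-4*t*exp(t), -6*t*exp(t) + exp(t)]

Strategy: write M = P · J · P⁻¹ where J is a Jordan canonical form, so e^{tM} = P · e^{tJ} · P⁻¹, and e^{tJ} can be computed block-by-block.

M has Jordan form
J =
  [1, 1]
  [0, 1]
(up to reordering of blocks).

Per-block formulas:
  For a 2×2 Jordan block J_2(1): exp(t · J_2(1)) = e^(1t)·(I + t·N), where N is the 2×2 nilpotent shift.

After assembling e^{tJ} and conjugating by P, we get:

e^{tM} =
  [6*t*exp(t) + exp(t), 9*t*exp(t)]
  [-4*t*exp(t), -6*t*exp(t) + exp(t)]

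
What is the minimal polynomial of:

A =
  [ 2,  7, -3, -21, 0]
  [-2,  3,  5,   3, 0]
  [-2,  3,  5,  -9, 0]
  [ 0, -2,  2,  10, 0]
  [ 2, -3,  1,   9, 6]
x^3 - 16*x^2 + 84*x - 144

The characteristic polynomial is χ_A(x) = (x - 6)^3*(x - 4)^2, so the eigenvalues are known. The minimal polynomial is
  m_A(x) = Π_λ (x − λ)^{k_λ}
where k_λ is the size of the *largest* Jordan block for λ (equivalently, the smallest k with (A − λI)^k v = 0 for every generalised eigenvector v of λ).

  λ = 4: largest Jordan block has size 1, contributing (x − 4)
  λ = 6: largest Jordan block has size 2, contributing (x − 6)^2

So m_A(x) = (x - 6)^2*(x - 4) = x^3 - 16*x^2 + 84*x - 144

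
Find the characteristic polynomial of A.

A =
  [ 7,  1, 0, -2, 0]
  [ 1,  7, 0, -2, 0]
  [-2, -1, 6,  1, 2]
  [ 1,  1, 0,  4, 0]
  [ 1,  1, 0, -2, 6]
x^5 - 30*x^4 + 360*x^3 - 2160*x^2 + 6480*x - 7776

Expanding det(x·I − A) (e.g. by cofactor expansion or by noting that A is similar to its Jordan form J, which has the same characteristic polynomial as A) gives
  χ_A(x) = x^5 - 30*x^4 + 360*x^3 - 2160*x^2 + 6480*x - 7776
which factors as (x - 6)^5. The eigenvalues (with algebraic multiplicities) are λ = 6 with multiplicity 5.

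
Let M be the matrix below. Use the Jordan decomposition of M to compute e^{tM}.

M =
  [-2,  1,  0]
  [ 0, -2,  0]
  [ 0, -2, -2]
e^{tM} =
  [exp(-2*t), t*exp(-2*t), 0]
  [0, exp(-2*t), 0]
  [0, -2*t*exp(-2*t), exp(-2*t)]

Strategy: write M = P · J · P⁻¹ where J is a Jordan canonical form, so e^{tM} = P · e^{tJ} · P⁻¹, and e^{tJ} can be computed block-by-block.

M has Jordan form
J =
  [-2,  1,  0]
  [ 0, -2,  0]
  [ 0,  0, -2]
(up to reordering of blocks).

Per-block formulas:
  For a 1×1 block at λ = -2: exp(t · [-2]) = [e^(-2t)].
  For a 2×2 Jordan block J_2(-2): exp(t · J_2(-2)) = e^(-2t)·(I + t·N), where N is the 2×2 nilpotent shift.

After assembling e^{tJ} and conjugating by P, we get:

e^{tM} =
  [exp(-2*t), t*exp(-2*t), 0]
  [0, exp(-2*t), 0]
  [0, -2*t*exp(-2*t), exp(-2*t)]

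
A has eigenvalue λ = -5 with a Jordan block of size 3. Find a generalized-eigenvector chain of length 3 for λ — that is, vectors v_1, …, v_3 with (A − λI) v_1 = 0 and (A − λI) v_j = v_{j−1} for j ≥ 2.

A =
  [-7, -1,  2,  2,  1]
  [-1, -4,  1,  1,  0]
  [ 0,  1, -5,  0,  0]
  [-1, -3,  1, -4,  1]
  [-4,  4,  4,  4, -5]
A Jordan chain for λ = -5 of length 3:
v_1 = (-1, 0, -1, 0, 0)ᵀ
v_2 = (-2, -1, 0, -1, -4)ᵀ
v_3 = (1, 0, 0, 0, 0)ᵀ

Let N = A − (-5)·I. We want v_3 with N^3 v_3 = 0 but N^2 v_3 ≠ 0; then v_{j-1} := N · v_j for j = 3, …, 2.

Pick v_3 = (1, 0, 0, 0, 0)ᵀ.
Then v_2 = N · v_3 = (-2, -1, 0, -1, -4)ᵀ.
Then v_1 = N · v_2 = (-1, 0, -1, 0, 0)ᵀ.

Sanity check: (A − (-5)·I) v_1 = (0, 0, 0, 0, 0)ᵀ = 0. ✓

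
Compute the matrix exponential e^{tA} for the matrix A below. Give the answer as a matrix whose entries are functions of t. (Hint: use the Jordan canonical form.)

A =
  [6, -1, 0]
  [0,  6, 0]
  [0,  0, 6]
e^{tA} =
  [exp(6*t), -t*exp(6*t), 0]
  [0, exp(6*t), 0]
  [0, 0, exp(6*t)]

Strategy: write A = P · J · P⁻¹ where J is a Jordan canonical form, so e^{tA} = P · e^{tJ} · P⁻¹, and e^{tJ} can be computed block-by-block.

A has Jordan form
J =
  [6, 1, 0]
  [0, 6, 0]
  [0, 0, 6]
(up to reordering of blocks).

Per-block formulas:
  For a 2×2 Jordan block J_2(6): exp(t · J_2(6)) = e^(6t)·(I + t·N), where N is the 2×2 nilpotent shift.
  For a 1×1 block at λ = 6: exp(t · [6]) = [e^(6t)].

After assembling e^{tJ} and conjugating by P, we get:

e^{tA} =
  [exp(6*t), -t*exp(6*t), 0]
  [0, exp(6*t), 0]
  [0, 0, exp(6*t)]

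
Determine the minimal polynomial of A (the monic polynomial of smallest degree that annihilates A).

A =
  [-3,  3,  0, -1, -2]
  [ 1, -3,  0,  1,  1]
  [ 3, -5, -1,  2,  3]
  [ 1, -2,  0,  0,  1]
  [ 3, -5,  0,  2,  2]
x^2 + 2*x + 1

The characteristic polynomial is χ_A(x) = (x + 1)^5, so the eigenvalues are known. The minimal polynomial is
  m_A(x) = Π_λ (x − λ)^{k_λ}
where k_λ is the size of the *largest* Jordan block for λ (equivalently, the smallest k with (A − λI)^k v = 0 for every generalised eigenvector v of λ).

  λ = -1: largest Jordan block has size 2, contributing (x + 1)^2

So m_A(x) = (x + 1)^2 = x^2 + 2*x + 1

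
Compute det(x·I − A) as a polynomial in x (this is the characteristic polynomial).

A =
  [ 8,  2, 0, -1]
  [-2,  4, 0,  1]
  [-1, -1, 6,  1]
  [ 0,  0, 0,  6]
x^4 - 24*x^3 + 216*x^2 - 864*x + 1296

Expanding det(x·I − A) (e.g. by cofactor expansion or by noting that A is similar to its Jordan form J, which has the same characteristic polynomial as A) gives
  χ_A(x) = x^4 - 24*x^3 + 216*x^2 - 864*x + 1296
which factors as (x - 6)^4. The eigenvalues (with algebraic multiplicities) are λ = 6 with multiplicity 4.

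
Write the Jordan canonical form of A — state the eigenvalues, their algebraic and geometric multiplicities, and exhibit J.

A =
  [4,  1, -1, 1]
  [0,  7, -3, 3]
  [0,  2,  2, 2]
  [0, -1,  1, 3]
J_2(4) ⊕ J_1(4) ⊕ J_1(4)

The characteristic polynomial is
  det(x·I − A) = x^4 - 16*x^3 + 96*x^2 - 256*x + 256 = (x - 4)^4

Eigenvalues and multiplicities (the geometric multiplicity of λ is n − rank(A − λI), which equals the number of Jordan blocks for λ):
  λ = 4: algebraic multiplicity = 4, geometric multiplicity = 3

Determining the block sizes for each eigenvalue:
  λ = 4: 3 blocks summing to 4 forces exactly one block of size 2 and the rest size 1 → block sizes [2, 1, 1]

Assembling the blocks gives a Jordan form
J =
  [4, 1, 0, 0]
  [0, 4, 0, 0]
  [0, 0, 4, 0]
  [0, 0, 0, 4]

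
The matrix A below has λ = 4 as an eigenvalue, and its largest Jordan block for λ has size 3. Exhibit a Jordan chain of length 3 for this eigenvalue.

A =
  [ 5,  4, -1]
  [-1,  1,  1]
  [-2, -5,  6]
A Jordan chain for λ = 4 of length 3:
v_1 = (-1, 0, -1)ᵀ
v_2 = (1, -1, -2)ᵀ
v_3 = (1, 0, 0)ᵀ

Let N = A − (4)·I. We want v_3 with N^3 v_3 = 0 but N^2 v_3 ≠ 0; then v_{j-1} := N · v_j for j = 3, …, 2.

Pick v_3 = (1, 0, 0)ᵀ.
Then v_2 = N · v_3 = (1, -1, -2)ᵀ.
Then v_1 = N · v_2 = (-1, 0, -1)ᵀ.

Sanity check: (A − (4)·I) v_1 = (0, 0, 0)ᵀ = 0. ✓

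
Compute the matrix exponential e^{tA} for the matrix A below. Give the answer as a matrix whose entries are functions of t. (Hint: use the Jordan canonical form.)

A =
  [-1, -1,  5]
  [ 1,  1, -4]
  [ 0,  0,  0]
e^{tA} =
  [1 - t, -t, -t^2/2 + 5*t]
  [t, t + 1, t^2/2 - 4*t]
  [0, 0, 1]

Strategy: write A = P · J · P⁻¹ where J is a Jordan canonical form, so e^{tA} = P · e^{tJ} · P⁻¹, and e^{tJ} can be computed block-by-block.

A has Jordan form
J =
  [0, 1, 0]
  [0, 0, 1]
  [0, 0, 0]
(up to reordering of blocks).

Per-block formulas:
  For a 3×3 Jordan block J_3(0): exp(t · J_3(0)) = e^(0t)·(I + t·N + (t^2/2)·N^2), where N is the 3×3 nilpotent shift.

After assembling e^{tJ} and conjugating by P, we get:

e^{tA} =
  [1 - t, -t, -t^2/2 + 5*t]
  [t, t + 1, t^2/2 - 4*t]
  [0, 0, 1]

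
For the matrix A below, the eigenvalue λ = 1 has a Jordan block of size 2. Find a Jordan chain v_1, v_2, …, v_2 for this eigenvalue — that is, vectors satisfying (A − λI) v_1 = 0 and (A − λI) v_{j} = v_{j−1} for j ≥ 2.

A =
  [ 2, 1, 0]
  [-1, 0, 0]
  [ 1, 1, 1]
A Jordan chain for λ = 1 of length 2:
v_1 = (1, -1, 1)ᵀ
v_2 = (1, 0, 0)ᵀ

Let N = A − (1)·I. We want v_2 with N^2 v_2 = 0 but N^1 v_2 ≠ 0; then v_{j-1} := N · v_j for j = 2, …, 2.

Pick v_2 = (1, 0, 0)ᵀ.
Then v_1 = N · v_2 = (1, -1, 1)ᵀ.

Sanity check: (A − (1)·I) v_1 = (0, 0, 0)ᵀ = 0. ✓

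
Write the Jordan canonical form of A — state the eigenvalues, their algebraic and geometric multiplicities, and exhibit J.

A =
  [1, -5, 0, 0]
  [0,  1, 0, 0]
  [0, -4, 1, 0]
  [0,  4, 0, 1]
J_2(1) ⊕ J_1(1) ⊕ J_1(1)

The characteristic polynomial is
  det(x·I − A) = x^4 - 4*x^3 + 6*x^2 - 4*x + 1 = (x - 1)^4

Eigenvalues and multiplicities (the geometric multiplicity of λ is n − rank(A − λI), which equals the number of Jordan blocks for λ):
  λ = 1: algebraic multiplicity = 4, geometric multiplicity = 3

Determining the block sizes for each eigenvalue:
  λ = 1: 3 blocks summing to 4 forces exactly one block of size 2 and the rest size 1 → block sizes [2, 1, 1]

Assembling the blocks gives a Jordan form
J =
  [1, 1, 0, 0]
  [0, 1, 0, 0]
  [0, 0, 1, 0]
  [0, 0, 0, 1]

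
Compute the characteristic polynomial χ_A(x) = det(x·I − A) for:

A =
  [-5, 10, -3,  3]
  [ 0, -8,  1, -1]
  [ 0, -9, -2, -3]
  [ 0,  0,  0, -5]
x^4 + 20*x^3 + 150*x^2 + 500*x + 625

Expanding det(x·I − A) (e.g. by cofactor expansion or by noting that A is similar to its Jordan form J, which has the same characteristic polynomial as A) gives
  χ_A(x) = x^4 + 20*x^3 + 150*x^2 + 500*x + 625
which factors as (x + 5)^4. The eigenvalues (with algebraic multiplicities) are λ = -5 with multiplicity 4.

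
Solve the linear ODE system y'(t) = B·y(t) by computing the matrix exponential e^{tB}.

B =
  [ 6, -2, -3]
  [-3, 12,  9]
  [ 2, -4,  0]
e^{tB} =
  [exp(6*t), -2*t*exp(6*t), -3*t*exp(6*t)]
  [-3*t*exp(6*t), 3*t^2*exp(6*t) + 6*t*exp(6*t) + exp(6*t), 9*t^2*exp(6*t)/2 + 9*t*exp(6*t)]
  [2*t*exp(6*t), -2*t^2*exp(6*t) - 4*t*exp(6*t), -3*t^2*exp(6*t) - 6*t*exp(6*t) + exp(6*t)]

Strategy: write B = P · J · P⁻¹ where J is a Jordan canonical form, so e^{tB} = P · e^{tJ} · P⁻¹, and e^{tJ} can be computed block-by-block.

B has Jordan form
J =
  [6, 1, 0]
  [0, 6, 1]
  [0, 0, 6]
(up to reordering of blocks).

Per-block formulas:
  For a 3×3 Jordan block J_3(6): exp(t · J_3(6)) = e^(6t)·(I + t·N + (t^2/2)·N^2), where N is the 3×3 nilpotent shift.

After assembling e^{tJ} and conjugating by P, we get:

e^{tB} =
  [exp(6*t), -2*t*exp(6*t), -3*t*exp(6*t)]
  [-3*t*exp(6*t), 3*t^2*exp(6*t) + 6*t*exp(6*t) + exp(6*t), 9*t^2*exp(6*t)/2 + 9*t*exp(6*t)]
  [2*t*exp(6*t), -2*t^2*exp(6*t) - 4*t*exp(6*t), -3*t^2*exp(6*t) - 6*t*exp(6*t) + exp(6*t)]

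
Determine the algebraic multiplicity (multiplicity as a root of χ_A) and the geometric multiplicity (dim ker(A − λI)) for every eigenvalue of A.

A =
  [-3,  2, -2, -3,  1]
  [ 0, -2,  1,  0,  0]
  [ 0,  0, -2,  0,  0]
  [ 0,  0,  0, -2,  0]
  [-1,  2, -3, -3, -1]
λ = -2: alg = 5, geom = 3

Step 1 — factor the characteristic polynomial to read off the algebraic multiplicities:
  χ_A(x) = (x + 2)^5

Step 2 — compute geometric multiplicities via the rank-nullity identity g(λ) = n − rank(A − λI):
  rank(A − (-2)·I) = 2, so dim ker(A − (-2)·I) = n − 2 = 3

Summary:
  λ = -2: algebraic multiplicity = 5, geometric multiplicity = 3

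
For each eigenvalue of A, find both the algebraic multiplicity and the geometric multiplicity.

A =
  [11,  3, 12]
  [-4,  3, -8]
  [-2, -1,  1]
λ = 5: alg = 3, geom = 2

Step 1 — factor the characteristic polynomial to read off the algebraic multiplicities:
  χ_A(x) = (x - 5)^3

Step 2 — compute geometric multiplicities via the rank-nullity identity g(λ) = n − rank(A − λI):
  rank(A − (5)·I) = 1, so dim ker(A − (5)·I) = n − 1 = 2

Summary:
  λ = 5: algebraic multiplicity = 3, geometric multiplicity = 2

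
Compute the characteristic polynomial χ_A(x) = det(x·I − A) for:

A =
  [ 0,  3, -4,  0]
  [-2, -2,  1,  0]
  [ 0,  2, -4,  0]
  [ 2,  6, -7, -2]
x^4 + 8*x^3 + 24*x^2 + 32*x + 16

Expanding det(x·I − A) (e.g. by cofactor expansion or by noting that A is similar to its Jordan form J, which has the same characteristic polynomial as A) gives
  χ_A(x) = x^4 + 8*x^3 + 24*x^2 + 32*x + 16
which factors as (x + 2)^4. The eigenvalues (with algebraic multiplicities) are λ = -2 with multiplicity 4.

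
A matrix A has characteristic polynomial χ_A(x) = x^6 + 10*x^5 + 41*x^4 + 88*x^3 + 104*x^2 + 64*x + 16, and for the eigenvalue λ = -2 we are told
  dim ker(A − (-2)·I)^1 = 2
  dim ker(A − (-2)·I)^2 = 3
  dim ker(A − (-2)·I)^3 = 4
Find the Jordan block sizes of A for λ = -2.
Block sizes for λ = -2: [3, 1]

From the dimensions of kernels of powers, the number of Jordan blocks of size at least j is d_j − d_{j−1} where d_j = dim ker(N^j) (with d_0 = 0). Computing the differences gives [2, 1, 1].
The number of blocks of size exactly k is (#blocks of size ≥ k) − (#blocks of size ≥ k + 1), so the partition is: 1 block(s) of size 1, 1 block(s) of size 3.
In nonincreasing order the block sizes are [3, 1].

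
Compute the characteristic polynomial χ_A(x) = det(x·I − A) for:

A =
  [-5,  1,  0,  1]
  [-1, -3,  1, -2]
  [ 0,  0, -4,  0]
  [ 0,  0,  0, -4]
x^4 + 16*x^3 + 96*x^2 + 256*x + 256

Expanding det(x·I − A) (e.g. by cofactor expansion or by noting that A is similar to its Jordan form J, which has the same characteristic polynomial as A) gives
  χ_A(x) = x^4 + 16*x^3 + 96*x^2 + 256*x + 256
which factors as (x + 4)^4. The eigenvalues (with algebraic multiplicities) are λ = -4 with multiplicity 4.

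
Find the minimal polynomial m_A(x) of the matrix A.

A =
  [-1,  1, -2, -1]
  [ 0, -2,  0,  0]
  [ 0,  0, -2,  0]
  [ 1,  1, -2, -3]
x^2 + 4*x + 4

The characteristic polynomial is χ_A(x) = (x + 2)^4, so the eigenvalues are known. The minimal polynomial is
  m_A(x) = Π_λ (x − λ)^{k_λ}
where k_λ is the size of the *largest* Jordan block for λ (equivalently, the smallest k with (A − λI)^k v = 0 for every generalised eigenvector v of λ).

  λ = -2: largest Jordan block has size 2, contributing (x + 2)^2

So m_A(x) = (x + 2)^2 = x^2 + 4*x + 4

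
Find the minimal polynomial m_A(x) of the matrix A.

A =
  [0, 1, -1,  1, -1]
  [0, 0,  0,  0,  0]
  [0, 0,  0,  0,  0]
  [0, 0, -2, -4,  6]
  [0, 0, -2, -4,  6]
x^3 - 2*x^2

The characteristic polynomial is χ_A(x) = x^4*(x - 2), so the eigenvalues are known. The minimal polynomial is
  m_A(x) = Π_λ (x − λ)^{k_λ}
where k_λ is the size of the *largest* Jordan block for λ (equivalently, the smallest k with (A − λI)^k v = 0 for every generalised eigenvector v of λ).

  λ = 0: largest Jordan block has size 2, contributing (x − 0)^2
  λ = 2: largest Jordan block has size 1, contributing (x − 2)

So m_A(x) = x^2*(x - 2) = x^3 - 2*x^2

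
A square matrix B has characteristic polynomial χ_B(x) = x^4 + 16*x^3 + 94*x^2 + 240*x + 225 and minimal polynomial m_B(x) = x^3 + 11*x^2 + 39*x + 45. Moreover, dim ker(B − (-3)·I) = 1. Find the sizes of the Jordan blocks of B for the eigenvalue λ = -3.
Block sizes for λ = -3: [2]

Step 1 — from the characteristic polynomial, algebraic multiplicity of λ = -3 is 2. From dim ker(B − (-3)·I) = 1, there are exactly 1 Jordan blocks for λ = -3.
Step 2 — from the minimal polynomial, the factor (x + 3)^2 tells us the largest block for λ = -3 has size 2.
Step 3 — with total size 2, 1 blocks, and largest block 2, the block sizes (in nonincreasing order) are [2].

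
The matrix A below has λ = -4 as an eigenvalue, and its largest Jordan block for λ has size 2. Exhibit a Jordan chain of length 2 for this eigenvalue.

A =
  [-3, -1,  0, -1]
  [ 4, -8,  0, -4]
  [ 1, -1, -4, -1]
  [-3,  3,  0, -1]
A Jordan chain for λ = -4 of length 2:
v_1 = (1, 4, 1, -3)ᵀ
v_2 = (1, 0, 0, 0)ᵀ

Let N = A − (-4)·I. We want v_2 with N^2 v_2 = 0 but N^1 v_2 ≠ 0; then v_{j-1} := N · v_j for j = 2, …, 2.

Pick v_2 = (1, 0, 0, 0)ᵀ.
Then v_1 = N · v_2 = (1, 4, 1, -3)ᵀ.

Sanity check: (A − (-4)·I) v_1 = (0, 0, 0, 0)ᵀ = 0. ✓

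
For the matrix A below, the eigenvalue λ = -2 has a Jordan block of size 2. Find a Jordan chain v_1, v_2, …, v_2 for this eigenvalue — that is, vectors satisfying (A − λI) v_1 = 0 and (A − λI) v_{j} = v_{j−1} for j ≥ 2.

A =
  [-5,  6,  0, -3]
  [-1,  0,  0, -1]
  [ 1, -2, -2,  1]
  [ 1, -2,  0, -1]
A Jordan chain for λ = -2 of length 2:
v_1 = (-3, -1, 1, 1)ᵀ
v_2 = (1, 0, 0, 0)ᵀ

Let N = A − (-2)·I. We want v_2 with N^2 v_2 = 0 but N^1 v_2 ≠ 0; then v_{j-1} := N · v_j for j = 2, …, 2.

Pick v_2 = (1, 0, 0, 0)ᵀ.
Then v_1 = N · v_2 = (-3, -1, 1, 1)ᵀ.

Sanity check: (A − (-2)·I) v_1 = (0, 0, 0, 0)ᵀ = 0. ✓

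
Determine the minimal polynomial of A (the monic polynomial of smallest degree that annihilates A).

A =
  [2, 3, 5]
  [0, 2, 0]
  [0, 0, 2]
x^2 - 4*x + 4

The characteristic polynomial is χ_A(x) = (x - 2)^3, so the eigenvalues are known. The minimal polynomial is
  m_A(x) = Π_λ (x − λ)^{k_λ}
where k_λ is the size of the *largest* Jordan block for λ (equivalently, the smallest k with (A − λI)^k v = 0 for every generalised eigenvector v of λ).

  λ = 2: largest Jordan block has size 2, contributing (x − 2)^2

So m_A(x) = (x - 2)^2 = x^2 - 4*x + 4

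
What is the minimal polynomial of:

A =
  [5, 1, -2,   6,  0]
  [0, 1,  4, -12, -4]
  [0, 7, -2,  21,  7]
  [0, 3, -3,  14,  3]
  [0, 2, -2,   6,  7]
x^2 - 10*x + 25

The characteristic polynomial is χ_A(x) = (x - 5)^5, so the eigenvalues are known. The minimal polynomial is
  m_A(x) = Π_λ (x − λ)^{k_λ}
where k_λ is the size of the *largest* Jordan block for λ (equivalently, the smallest k with (A − λI)^k v = 0 for every generalised eigenvector v of λ).

  λ = 5: largest Jordan block has size 2, contributing (x − 5)^2

So m_A(x) = (x - 5)^2 = x^2 - 10*x + 25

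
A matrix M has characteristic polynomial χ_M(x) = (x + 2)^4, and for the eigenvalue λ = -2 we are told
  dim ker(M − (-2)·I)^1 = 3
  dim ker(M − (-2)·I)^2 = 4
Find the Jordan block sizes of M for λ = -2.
Block sizes for λ = -2: [2, 1, 1]

From the dimensions of kernels of powers, the number of Jordan blocks of size at least j is d_j − d_{j−1} where d_j = dim ker(N^j) (with d_0 = 0). Computing the differences gives [3, 1].
The number of blocks of size exactly k is (#blocks of size ≥ k) − (#blocks of size ≥ k + 1), so the partition is: 2 block(s) of size 1, 1 block(s) of size 2.
In nonincreasing order the block sizes are [2, 1, 1].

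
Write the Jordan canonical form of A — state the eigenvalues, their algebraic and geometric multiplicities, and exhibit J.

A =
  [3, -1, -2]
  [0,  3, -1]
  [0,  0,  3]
J_3(3)

The characteristic polynomial is
  det(x·I − A) = x^3 - 9*x^2 + 27*x - 27 = (x - 3)^3

Eigenvalues and multiplicities (the geometric multiplicity of λ is n − rank(A − λI), which equals the number of Jordan blocks for λ):
  λ = 3: algebraic multiplicity = 3, geometric multiplicity = 1

Determining the block sizes for each eigenvalue:
  λ = 3: one block (gm = 1), so the single block has size am = 3 → block sizes [3]

Assembling the blocks gives a Jordan form
J =
  [3, 1, 0]
  [0, 3, 1]
  [0, 0, 3]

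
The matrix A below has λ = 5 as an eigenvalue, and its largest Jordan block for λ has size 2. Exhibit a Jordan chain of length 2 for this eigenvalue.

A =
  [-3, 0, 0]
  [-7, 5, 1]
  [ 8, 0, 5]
A Jordan chain for λ = 5 of length 2:
v_1 = (0, 1, 0)ᵀ
v_2 = (0, 0, 1)ᵀ

Let N = A − (5)·I. We want v_2 with N^2 v_2 = 0 but N^1 v_2 ≠ 0; then v_{j-1} := N · v_j for j = 2, …, 2.

Pick v_2 = (0, 0, 1)ᵀ.
Then v_1 = N · v_2 = (0, 1, 0)ᵀ.

Sanity check: (A − (5)·I) v_1 = (0, 0, 0)ᵀ = 0. ✓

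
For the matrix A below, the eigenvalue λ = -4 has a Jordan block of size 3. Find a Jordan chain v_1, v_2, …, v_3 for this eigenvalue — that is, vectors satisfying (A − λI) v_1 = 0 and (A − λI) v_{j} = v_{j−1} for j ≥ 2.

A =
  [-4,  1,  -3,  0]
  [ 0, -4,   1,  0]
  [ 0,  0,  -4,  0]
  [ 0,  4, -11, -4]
A Jordan chain for λ = -4 of length 3:
v_1 = (1, 0, 0, 4)ᵀ
v_2 = (-3, 1, 0, -11)ᵀ
v_3 = (0, 0, 1, 0)ᵀ

Let N = A − (-4)·I. We want v_3 with N^3 v_3 = 0 but N^2 v_3 ≠ 0; then v_{j-1} := N · v_j for j = 3, …, 2.

Pick v_3 = (0, 0, 1, 0)ᵀ.
Then v_2 = N · v_3 = (-3, 1, 0, -11)ᵀ.
Then v_1 = N · v_2 = (1, 0, 0, 4)ᵀ.

Sanity check: (A − (-4)·I) v_1 = (0, 0, 0, 0)ᵀ = 0. ✓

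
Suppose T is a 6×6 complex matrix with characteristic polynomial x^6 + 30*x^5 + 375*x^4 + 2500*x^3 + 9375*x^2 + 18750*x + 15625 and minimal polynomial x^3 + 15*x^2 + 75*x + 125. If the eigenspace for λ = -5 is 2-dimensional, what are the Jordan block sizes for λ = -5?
Block sizes for λ = -5: [3, 3]

Step 1 — from the characteristic polynomial, algebraic multiplicity of λ = -5 is 6. From dim ker(T − (-5)·I) = 2, there are exactly 2 Jordan blocks for λ = -5.
Step 2 — from the minimal polynomial, the factor (x + 5)^3 tells us the largest block for λ = -5 has size 3.
Step 3 — with total size 6, 2 blocks, and largest block 3, the block sizes (in nonincreasing order) are [3, 3].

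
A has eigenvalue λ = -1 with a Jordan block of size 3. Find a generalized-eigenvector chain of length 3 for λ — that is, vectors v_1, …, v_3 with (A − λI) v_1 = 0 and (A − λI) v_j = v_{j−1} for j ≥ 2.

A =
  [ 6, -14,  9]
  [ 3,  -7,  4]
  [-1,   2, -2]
A Jordan chain for λ = -1 of length 3:
v_1 = (-2, -1, 0)ᵀ
v_2 = (7, 3, -1)ᵀ
v_3 = (1, 0, 0)ᵀ

Let N = A − (-1)·I. We want v_3 with N^3 v_3 = 0 but N^2 v_3 ≠ 0; then v_{j-1} := N · v_j for j = 3, …, 2.

Pick v_3 = (1, 0, 0)ᵀ.
Then v_2 = N · v_3 = (7, 3, -1)ᵀ.
Then v_1 = N · v_2 = (-2, -1, 0)ᵀ.

Sanity check: (A − (-1)·I) v_1 = (0, 0, 0)ᵀ = 0. ✓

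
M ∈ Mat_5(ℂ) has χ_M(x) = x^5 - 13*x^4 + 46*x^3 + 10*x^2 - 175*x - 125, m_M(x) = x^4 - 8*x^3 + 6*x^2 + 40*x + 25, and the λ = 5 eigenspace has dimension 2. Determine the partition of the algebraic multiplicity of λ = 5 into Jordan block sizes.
Block sizes for λ = 5: [2, 1]

Step 1 — from the characteristic polynomial, algebraic multiplicity of λ = 5 is 3. From dim ker(M − (5)·I) = 2, there are exactly 2 Jordan blocks for λ = 5.
Step 2 — from the minimal polynomial, the factor (x − 5)^2 tells us the largest block for λ = 5 has size 2.
Step 3 — with total size 3, 2 blocks, and largest block 2, the block sizes (in nonincreasing order) are [2, 1].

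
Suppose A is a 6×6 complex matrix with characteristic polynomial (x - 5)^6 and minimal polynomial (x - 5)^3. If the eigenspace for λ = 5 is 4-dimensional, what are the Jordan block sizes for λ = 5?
Block sizes for λ = 5: [3, 1, 1, 1]

Step 1 — from the characteristic polynomial, algebraic multiplicity of λ = 5 is 6. From dim ker(A − (5)·I) = 4, there are exactly 4 Jordan blocks for λ = 5.
Step 2 — from the minimal polynomial, the factor (x − 5)^3 tells us the largest block for λ = 5 has size 3.
Step 3 — with total size 6, 4 blocks, and largest block 3, the block sizes (in nonincreasing order) are [3, 1, 1, 1].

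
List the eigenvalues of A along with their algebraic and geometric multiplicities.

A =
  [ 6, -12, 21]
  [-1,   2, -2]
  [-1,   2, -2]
λ = 0: alg = 1, geom = 1; λ = 3: alg = 2, geom = 1

Step 1 — factor the characteristic polynomial to read off the algebraic multiplicities:
  χ_A(x) = x*(x - 3)^2

Step 2 — compute geometric multiplicities via the rank-nullity identity g(λ) = n − rank(A − λI):
  rank(A − (0)·I) = 2, so dim ker(A − (0)·I) = n − 2 = 1
  rank(A − (3)·I) = 2, so dim ker(A − (3)·I) = n − 2 = 1

Summary:
  λ = 0: algebraic multiplicity = 1, geometric multiplicity = 1
  λ = 3: algebraic multiplicity = 2, geometric multiplicity = 1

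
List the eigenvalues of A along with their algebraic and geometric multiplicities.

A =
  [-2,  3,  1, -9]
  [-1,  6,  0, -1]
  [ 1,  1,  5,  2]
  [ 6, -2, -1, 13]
λ = 5: alg = 2, geom = 1; λ = 6: alg = 2, geom = 1

Step 1 — factor the characteristic polynomial to read off the algebraic multiplicities:
  χ_A(x) = (x - 6)^2*(x - 5)^2

Step 2 — compute geometric multiplicities via the rank-nullity identity g(λ) = n − rank(A − λI):
  rank(A − (5)·I) = 3, so dim ker(A − (5)·I) = n − 3 = 1
  rank(A − (6)·I) = 3, so dim ker(A − (6)·I) = n − 3 = 1

Summary:
  λ = 5: algebraic multiplicity = 2, geometric multiplicity = 1
  λ = 6: algebraic multiplicity = 2, geometric multiplicity = 1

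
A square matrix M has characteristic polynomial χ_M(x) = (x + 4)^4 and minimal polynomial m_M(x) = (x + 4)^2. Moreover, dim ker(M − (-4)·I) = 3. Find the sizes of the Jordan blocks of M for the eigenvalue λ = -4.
Block sizes for λ = -4: [2, 1, 1]

Step 1 — from the characteristic polynomial, algebraic multiplicity of λ = -4 is 4. From dim ker(M − (-4)·I) = 3, there are exactly 3 Jordan blocks for λ = -4.
Step 2 — from the minimal polynomial, the factor (x + 4)^2 tells us the largest block for λ = -4 has size 2.
Step 3 — with total size 4, 3 blocks, and largest block 2, the block sizes (in nonincreasing order) are [2, 1, 1].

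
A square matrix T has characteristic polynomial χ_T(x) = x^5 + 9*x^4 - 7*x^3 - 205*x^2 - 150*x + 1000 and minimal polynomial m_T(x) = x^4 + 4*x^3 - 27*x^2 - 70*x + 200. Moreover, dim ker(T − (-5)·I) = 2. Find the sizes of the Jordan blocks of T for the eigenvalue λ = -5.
Block sizes for λ = -5: [2, 1]

Step 1 — from the characteristic polynomial, algebraic multiplicity of λ = -5 is 3. From dim ker(T − (-5)·I) = 2, there are exactly 2 Jordan blocks for λ = -5.
Step 2 — from the minimal polynomial, the factor (x + 5)^2 tells us the largest block for λ = -5 has size 2.
Step 3 — with total size 3, 2 blocks, and largest block 2, the block sizes (in nonincreasing order) are [2, 1].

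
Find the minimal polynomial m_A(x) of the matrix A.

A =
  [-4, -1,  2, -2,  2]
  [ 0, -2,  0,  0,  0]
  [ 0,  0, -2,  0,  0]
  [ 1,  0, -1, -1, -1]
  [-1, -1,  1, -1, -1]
x^2 + 4*x + 4

The characteristic polynomial is χ_A(x) = (x + 2)^5, so the eigenvalues are known. The minimal polynomial is
  m_A(x) = Π_λ (x − λ)^{k_λ}
where k_λ is the size of the *largest* Jordan block for λ (equivalently, the smallest k with (A − λI)^k v = 0 for every generalised eigenvector v of λ).

  λ = -2: largest Jordan block has size 2, contributing (x + 2)^2

So m_A(x) = (x + 2)^2 = x^2 + 4*x + 4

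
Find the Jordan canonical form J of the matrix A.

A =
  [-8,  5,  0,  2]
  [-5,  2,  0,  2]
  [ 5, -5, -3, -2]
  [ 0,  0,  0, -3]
J_2(-3) ⊕ J_1(-3) ⊕ J_1(-3)

The characteristic polynomial is
  det(x·I − A) = x^4 + 12*x^3 + 54*x^2 + 108*x + 81 = (x + 3)^4

Eigenvalues and multiplicities (the geometric multiplicity of λ is n − rank(A − λI), which equals the number of Jordan blocks for λ):
  λ = -3: algebraic multiplicity = 4, geometric multiplicity = 3

Determining the block sizes for each eigenvalue:
  λ = -3: 3 blocks summing to 4 forces exactly one block of size 2 and the rest size 1 → block sizes [2, 1, 1]

Assembling the blocks gives a Jordan form
J =
  [-3,  1,  0,  0]
  [ 0, -3,  0,  0]
  [ 0,  0, -3,  0]
  [ 0,  0,  0, -3]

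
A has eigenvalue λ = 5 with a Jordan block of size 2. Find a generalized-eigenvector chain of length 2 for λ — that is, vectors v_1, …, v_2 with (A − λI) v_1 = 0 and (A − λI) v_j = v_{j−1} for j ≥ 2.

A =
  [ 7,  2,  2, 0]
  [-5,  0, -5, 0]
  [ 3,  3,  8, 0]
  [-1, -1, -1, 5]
A Jordan chain for λ = 5 of length 2:
v_1 = (2, -5, 3, -1)ᵀ
v_2 = (1, 0, 0, 0)ᵀ

Let N = A − (5)·I. We want v_2 with N^2 v_2 = 0 but N^1 v_2 ≠ 0; then v_{j-1} := N · v_j for j = 2, …, 2.

Pick v_2 = (1, 0, 0, 0)ᵀ.
Then v_1 = N · v_2 = (2, -5, 3, -1)ᵀ.

Sanity check: (A − (5)·I) v_1 = (0, 0, 0, 0)ᵀ = 0. ✓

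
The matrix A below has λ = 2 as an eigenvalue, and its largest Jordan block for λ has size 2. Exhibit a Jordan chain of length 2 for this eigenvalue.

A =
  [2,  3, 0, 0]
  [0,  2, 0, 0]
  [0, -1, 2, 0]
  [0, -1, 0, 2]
A Jordan chain for λ = 2 of length 2:
v_1 = (3, 0, -1, -1)ᵀ
v_2 = (0, 1, 0, 0)ᵀ

Let N = A − (2)·I. We want v_2 with N^2 v_2 = 0 but N^1 v_2 ≠ 0; then v_{j-1} := N · v_j for j = 2, …, 2.

Pick v_2 = (0, 1, 0, 0)ᵀ.
Then v_1 = N · v_2 = (3, 0, -1, -1)ᵀ.

Sanity check: (A − (2)·I) v_1 = (0, 0, 0, 0)ᵀ = 0. ✓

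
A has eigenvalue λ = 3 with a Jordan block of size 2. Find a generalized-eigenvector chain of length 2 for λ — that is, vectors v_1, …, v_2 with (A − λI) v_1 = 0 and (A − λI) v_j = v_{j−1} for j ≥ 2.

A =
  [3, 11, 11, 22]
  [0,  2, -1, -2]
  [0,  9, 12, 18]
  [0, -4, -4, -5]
A Jordan chain for λ = 3 of length 2:
v_1 = (11, -1, 9, -4)ᵀ
v_2 = (0, 1, 0, 0)ᵀ

Let N = A − (3)·I. We want v_2 with N^2 v_2 = 0 but N^1 v_2 ≠ 0; then v_{j-1} := N · v_j for j = 2, …, 2.

Pick v_2 = (0, 1, 0, 0)ᵀ.
Then v_1 = N · v_2 = (11, -1, 9, -4)ᵀ.

Sanity check: (A − (3)·I) v_1 = (0, 0, 0, 0)ᵀ = 0. ✓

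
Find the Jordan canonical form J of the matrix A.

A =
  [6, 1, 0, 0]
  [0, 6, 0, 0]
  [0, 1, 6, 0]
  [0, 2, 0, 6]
J_2(6) ⊕ J_1(6) ⊕ J_1(6)

The characteristic polynomial is
  det(x·I − A) = x^4 - 24*x^3 + 216*x^2 - 864*x + 1296 = (x - 6)^4

Eigenvalues and multiplicities (the geometric multiplicity of λ is n − rank(A − λI), which equals the number of Jordan blocks for λ):
  λ = 6: algebraic multiplicity = 4, geometric multiplicity = 3

Determining the block sizes for each eigenvalue:
  λ = 6: 3 blocks summing to 4 forces exactly one block of size 2 and the rest size 1 → block sizes [2, 1, 1]

Assembling the blocks gives a Jordan form
J =
  [6, 1, 0, 0]
  [0, 6, 0, 0]
  [0, 0, 6, 0]
  [0, 0, 0, 6]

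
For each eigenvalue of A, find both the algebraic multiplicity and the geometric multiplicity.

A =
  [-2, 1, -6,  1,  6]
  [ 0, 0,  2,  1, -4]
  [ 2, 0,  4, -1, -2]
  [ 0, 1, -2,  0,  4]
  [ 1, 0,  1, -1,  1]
λ = 0: alg = 2, geom = 2; λ = 1: alg = 3, geom = 2

Step 1 — factor the characteristic polynomial to read off the algebraic multiplicities:
  χ_A(x) = x^2*(x - 1)^3

Step 2 — compute geometric multiplicities via the rank-nullity identity g(λ) = n − rank(A − λI):
  rank(A − (0)·I) = 3, so dim ker(A − (0)·I) = n − 3 = 2
  rank(A − (1)·I) = 3, so dim ker(A − (1)·I) = n − 3 = 2

Summary:
  λ = 0: algebraic multiplicity = 2, geometric multiplicity = 2
  λ = 1: algebraic multiplicity = 3, geometric multiplicity = 2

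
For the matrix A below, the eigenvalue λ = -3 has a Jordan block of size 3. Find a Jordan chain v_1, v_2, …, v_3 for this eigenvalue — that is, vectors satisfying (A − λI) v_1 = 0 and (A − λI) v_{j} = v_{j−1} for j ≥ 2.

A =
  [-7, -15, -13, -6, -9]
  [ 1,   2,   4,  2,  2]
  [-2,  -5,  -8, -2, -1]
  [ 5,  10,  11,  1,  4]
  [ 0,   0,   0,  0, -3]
A Jordan chain for λ = -3 of length 3:
v_1 = (-3, 3, 3, -12, 0)ᵀ
v_2 = (-4, 1, -2, 5, 0)ᵀ
v_3 = (1, 0, 0, 0, 0)ᵀ

Let N = A − (-3)·I. We want v_3 with N^3 v_3 = 0 but N^2 v_3 ≠ 0; then v_{j-1} := N · v_j for j = 3, …, 2.

Pick v_3 = (1, 0, 0, 0, 0)ᵀ.
Then v_2 = N · v_3 = (-4, 1, -2, 5, 0)ᵀ.
Then v_1 = N · v_2 = (-3, 3, 3, -12, 0)ᵀ.

Sanity check: (A − (-3)·I) v_1 = (0, 0, 0, 0, 0)ᵀ = 0. ✓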